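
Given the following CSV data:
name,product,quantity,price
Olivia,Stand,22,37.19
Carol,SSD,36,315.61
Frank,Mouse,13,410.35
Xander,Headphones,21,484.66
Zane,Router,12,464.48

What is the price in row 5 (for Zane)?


Row 5: Zane
Column 'price' = 464.48

ANSWER: 464.48


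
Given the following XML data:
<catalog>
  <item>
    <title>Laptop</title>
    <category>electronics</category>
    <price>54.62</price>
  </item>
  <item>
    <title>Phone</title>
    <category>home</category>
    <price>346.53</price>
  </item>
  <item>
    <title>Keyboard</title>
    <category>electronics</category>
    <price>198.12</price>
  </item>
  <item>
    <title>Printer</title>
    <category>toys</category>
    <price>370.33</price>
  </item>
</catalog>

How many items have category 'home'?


Scanning <item> elements for <category>home</category>:
  Item 2: Phone -> MATCH
Count: 1

ANSWER: 1


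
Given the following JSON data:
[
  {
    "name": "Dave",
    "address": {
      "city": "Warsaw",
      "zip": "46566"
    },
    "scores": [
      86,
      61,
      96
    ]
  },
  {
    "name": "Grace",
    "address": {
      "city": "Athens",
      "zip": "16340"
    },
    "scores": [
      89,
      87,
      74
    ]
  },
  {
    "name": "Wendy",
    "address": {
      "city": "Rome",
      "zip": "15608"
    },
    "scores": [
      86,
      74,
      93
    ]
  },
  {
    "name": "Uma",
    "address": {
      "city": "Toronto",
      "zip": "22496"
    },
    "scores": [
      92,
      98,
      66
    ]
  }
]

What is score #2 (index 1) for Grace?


Path: records[1].scores[1]
Value: 87

ANSWER: 87


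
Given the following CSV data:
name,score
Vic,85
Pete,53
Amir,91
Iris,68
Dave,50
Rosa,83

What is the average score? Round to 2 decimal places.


Scores: 85, 53, 91, 68, 50, 83
Sum = 430
Count = 6
Average = 430 / 6 = 71.67

ANSWER: 71.67


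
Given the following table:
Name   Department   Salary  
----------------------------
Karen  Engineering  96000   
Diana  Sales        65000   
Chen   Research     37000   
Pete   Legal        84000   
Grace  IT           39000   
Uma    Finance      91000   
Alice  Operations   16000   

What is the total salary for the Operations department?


Operations department members:
  Alice: 16000
Total = 16000 = 16000

ANSWER: 16000


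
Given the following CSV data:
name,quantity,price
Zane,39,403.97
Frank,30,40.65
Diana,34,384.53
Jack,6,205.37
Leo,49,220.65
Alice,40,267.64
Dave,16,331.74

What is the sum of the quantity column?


Values in 'quantity' column:
  Row 1: 39
  Row 2: 30
  Row 3: 34
  Row 4: 6
  Row 5: 49
  Row 6: 40
  Row 7: 16
Sum = 39 + 30 + 34 + 6 + 49 + 40 + 16 = 214

ANSWER: 214


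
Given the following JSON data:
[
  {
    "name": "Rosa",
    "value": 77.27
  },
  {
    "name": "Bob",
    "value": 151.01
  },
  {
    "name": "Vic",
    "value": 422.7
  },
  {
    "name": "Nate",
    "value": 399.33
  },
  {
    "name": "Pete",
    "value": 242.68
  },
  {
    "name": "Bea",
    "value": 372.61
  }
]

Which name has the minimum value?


Comparing values:
  Rosa: 77.27
  Bob: 151.01
  Vic: 422.7
  Nate: 399.33
  Pete: 242.68
  Bea: 372.61
Minimum: Rosa (77.27)

ANSWER: Rosa


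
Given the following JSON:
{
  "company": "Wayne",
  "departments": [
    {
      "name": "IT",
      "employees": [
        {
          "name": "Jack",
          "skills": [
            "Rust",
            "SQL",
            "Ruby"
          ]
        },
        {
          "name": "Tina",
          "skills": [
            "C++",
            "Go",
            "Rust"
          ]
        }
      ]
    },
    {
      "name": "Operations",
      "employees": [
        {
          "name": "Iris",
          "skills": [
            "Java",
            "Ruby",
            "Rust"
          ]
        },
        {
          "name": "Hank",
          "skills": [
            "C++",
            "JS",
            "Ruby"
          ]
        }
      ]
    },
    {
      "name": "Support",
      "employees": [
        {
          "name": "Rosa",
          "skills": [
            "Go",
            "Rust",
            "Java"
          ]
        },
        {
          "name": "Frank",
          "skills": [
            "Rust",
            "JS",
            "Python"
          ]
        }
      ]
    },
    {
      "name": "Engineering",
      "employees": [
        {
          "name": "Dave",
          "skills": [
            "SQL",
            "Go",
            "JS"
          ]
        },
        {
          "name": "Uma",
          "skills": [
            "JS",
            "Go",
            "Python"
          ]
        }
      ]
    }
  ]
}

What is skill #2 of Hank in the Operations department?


Path: departments[1].employees[1].skills[1]
Value: JS

ANSWER: JS


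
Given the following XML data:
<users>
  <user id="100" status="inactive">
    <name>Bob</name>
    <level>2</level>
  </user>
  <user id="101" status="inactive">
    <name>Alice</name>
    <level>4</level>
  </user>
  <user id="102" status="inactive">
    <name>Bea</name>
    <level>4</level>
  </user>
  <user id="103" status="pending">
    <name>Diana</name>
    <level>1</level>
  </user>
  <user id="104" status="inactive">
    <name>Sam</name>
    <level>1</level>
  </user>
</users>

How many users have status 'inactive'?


Counting users with status='inactive':
  Bob (id=100) -> MATCH
  Alice (id=101) -> MATCH
  Bea (id=102) -> MATCH
  Sam (id=104) -> MATCH
Count: 4

ANSWER: 4


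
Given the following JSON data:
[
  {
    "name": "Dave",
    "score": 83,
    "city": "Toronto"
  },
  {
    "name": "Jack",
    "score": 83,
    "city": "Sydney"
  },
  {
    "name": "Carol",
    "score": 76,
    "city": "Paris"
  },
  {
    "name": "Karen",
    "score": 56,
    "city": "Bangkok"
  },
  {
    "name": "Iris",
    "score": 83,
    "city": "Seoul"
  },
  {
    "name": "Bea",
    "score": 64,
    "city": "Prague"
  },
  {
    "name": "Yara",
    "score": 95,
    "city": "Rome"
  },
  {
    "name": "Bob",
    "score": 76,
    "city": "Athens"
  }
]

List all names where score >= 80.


Filtering records where score >= 80:
  Dave (score=83) -> YES
  Jack (score=83) -> YES
  Carol (score=76) -> no
  Karen (score=56) -> no
  Iris (score=83) -> YES
  Bea (score=64) -> no
  Yara (score=95) -> YES
  Bob (score=76) -> no


ANSWER: Dave, Jack, Iris, Yara


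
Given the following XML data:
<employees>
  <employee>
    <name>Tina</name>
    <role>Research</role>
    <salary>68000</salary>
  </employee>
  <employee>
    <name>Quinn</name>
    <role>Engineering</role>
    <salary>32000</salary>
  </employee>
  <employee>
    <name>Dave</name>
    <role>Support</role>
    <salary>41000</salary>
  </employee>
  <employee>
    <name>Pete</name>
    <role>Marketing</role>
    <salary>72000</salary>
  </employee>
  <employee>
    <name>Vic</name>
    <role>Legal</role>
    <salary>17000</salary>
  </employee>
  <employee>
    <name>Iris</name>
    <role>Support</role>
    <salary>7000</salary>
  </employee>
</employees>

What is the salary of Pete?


Searching for <employee> with <name>Pete</name>
Found at position 4
<salary>72000</salary>

ANSWER: 72000


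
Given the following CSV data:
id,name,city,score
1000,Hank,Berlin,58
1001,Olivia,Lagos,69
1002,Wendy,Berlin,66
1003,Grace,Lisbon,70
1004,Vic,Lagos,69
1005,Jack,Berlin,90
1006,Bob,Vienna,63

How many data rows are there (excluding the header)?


Counting rows (excluding header):
Header: id,name,city,score
Data rows: 7

ANSWER: 7


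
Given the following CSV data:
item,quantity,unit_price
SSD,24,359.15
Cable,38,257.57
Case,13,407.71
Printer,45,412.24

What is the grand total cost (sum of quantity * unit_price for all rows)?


Computing row totals:
  SSD: 24 * 359.15 = 8619.6
  Cable: 38 * 257.57 = 9787.66
  Case: 13 * 407.71 = 5300.23
  Printer: 45 * 412.24 = 18550.8
Grand total = 8619.6 + 9787.66 + 5300.23 + 18550.8 = 42258.29

ANSWER: 42258.29


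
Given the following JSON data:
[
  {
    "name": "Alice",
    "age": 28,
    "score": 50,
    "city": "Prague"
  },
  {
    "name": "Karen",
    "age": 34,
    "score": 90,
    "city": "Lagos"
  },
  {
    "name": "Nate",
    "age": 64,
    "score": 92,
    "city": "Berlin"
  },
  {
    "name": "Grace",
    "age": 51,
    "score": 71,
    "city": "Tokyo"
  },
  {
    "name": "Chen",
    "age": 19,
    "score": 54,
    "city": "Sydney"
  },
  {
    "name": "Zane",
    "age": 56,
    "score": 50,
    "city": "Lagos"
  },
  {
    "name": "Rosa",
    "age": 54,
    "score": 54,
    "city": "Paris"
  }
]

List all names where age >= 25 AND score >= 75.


Checking both conditions:
  Alice (age=28, score=50) -> no
  Karen (age=34, score=90) -> YES
  Nate (age=64, score=92) -> YES
  Grace (age=51, score=71) -> no
  Chen (age=19, score=54) -> no
  Zane (age=56, score=50) -> no
  Rosa (age=54, score=54) -> no


ANSWER: Karen, Nate


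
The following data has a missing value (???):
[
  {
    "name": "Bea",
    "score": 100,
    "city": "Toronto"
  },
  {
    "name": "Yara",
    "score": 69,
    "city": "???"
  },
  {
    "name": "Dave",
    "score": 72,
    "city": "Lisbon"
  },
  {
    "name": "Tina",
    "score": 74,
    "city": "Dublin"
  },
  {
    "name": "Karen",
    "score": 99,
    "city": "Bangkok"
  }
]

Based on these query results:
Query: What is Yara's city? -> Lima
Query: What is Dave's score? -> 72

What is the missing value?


The missing value is Yara's city
From query: Yara's city = Lima

ANSWER: Lima


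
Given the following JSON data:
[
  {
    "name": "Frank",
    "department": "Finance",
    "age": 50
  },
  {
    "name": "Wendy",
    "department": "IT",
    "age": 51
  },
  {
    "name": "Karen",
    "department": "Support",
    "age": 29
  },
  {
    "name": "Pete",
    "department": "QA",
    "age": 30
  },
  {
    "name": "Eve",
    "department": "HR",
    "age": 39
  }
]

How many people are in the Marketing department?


Scanning records for department = Marketing
  No matches found
Count: 0

ANSWER: 0


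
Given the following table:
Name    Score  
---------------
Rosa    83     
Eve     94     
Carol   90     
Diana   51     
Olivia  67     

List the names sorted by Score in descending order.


Sorting by Score (descending):
  Eve: 94
  Carol: 90
  Rosa: 83
  Olivia: 67
  Diana: 51


ANSWER: Eve, Carol, Rosa, Olivia, Diana


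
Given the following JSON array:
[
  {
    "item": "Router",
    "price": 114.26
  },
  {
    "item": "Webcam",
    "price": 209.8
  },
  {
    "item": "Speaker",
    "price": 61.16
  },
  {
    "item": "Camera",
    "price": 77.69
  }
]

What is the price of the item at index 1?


Array index 1 -> Webcam
price = 209.8

ANSWER: 209.8


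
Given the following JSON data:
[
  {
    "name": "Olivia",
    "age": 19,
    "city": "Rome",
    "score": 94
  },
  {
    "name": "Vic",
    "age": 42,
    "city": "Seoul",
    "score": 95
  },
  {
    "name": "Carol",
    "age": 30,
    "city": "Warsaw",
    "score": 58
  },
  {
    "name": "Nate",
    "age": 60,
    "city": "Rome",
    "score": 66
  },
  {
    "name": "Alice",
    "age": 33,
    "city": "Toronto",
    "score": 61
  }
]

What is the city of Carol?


Looking up record where name = Carol
Record index: 2
Field 'city' = Warsaw

ANSWER: Warsaw


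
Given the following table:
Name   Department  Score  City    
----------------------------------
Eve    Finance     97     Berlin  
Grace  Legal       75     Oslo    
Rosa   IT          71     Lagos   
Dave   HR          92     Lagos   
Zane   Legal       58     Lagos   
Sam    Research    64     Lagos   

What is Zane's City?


Row 5: Zane
City = Lagos

ANSWER: Lagos


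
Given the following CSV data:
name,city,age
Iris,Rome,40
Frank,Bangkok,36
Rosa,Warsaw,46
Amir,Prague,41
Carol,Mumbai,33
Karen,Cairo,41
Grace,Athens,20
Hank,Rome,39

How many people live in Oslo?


Scanning city column for 'Oslo':
Total matches: 0

ANSWER: 0


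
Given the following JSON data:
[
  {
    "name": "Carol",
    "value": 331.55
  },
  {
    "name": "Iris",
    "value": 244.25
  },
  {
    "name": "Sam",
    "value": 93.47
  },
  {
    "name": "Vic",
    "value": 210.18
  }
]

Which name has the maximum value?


Comparing values:
  Carol: 331.55
  Iris: 244.25
  Sam: 93.47
  Vic: 210.18
Maximum: Carol (331.55)

ANSWER: Carol


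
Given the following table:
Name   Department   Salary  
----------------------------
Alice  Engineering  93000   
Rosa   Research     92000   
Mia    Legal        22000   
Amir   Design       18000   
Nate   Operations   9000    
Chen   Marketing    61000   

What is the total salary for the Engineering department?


Engineering department members:
  Alice: 93000
Total = 93000 = 93000

ANSWER: 93000


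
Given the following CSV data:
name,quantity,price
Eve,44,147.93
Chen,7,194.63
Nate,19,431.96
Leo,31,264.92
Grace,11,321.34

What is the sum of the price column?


Values in 'price' column:
  Row 1: 147.93
  Row 2: 194.63
  Row 3: 431.96
  Row 4: 264.92
  Row 5: 321.34
Sum = 147.93 + 194.63 + 431.96 + 264.92 + 321.34 = 1360.78

ANSWER: 1360.78


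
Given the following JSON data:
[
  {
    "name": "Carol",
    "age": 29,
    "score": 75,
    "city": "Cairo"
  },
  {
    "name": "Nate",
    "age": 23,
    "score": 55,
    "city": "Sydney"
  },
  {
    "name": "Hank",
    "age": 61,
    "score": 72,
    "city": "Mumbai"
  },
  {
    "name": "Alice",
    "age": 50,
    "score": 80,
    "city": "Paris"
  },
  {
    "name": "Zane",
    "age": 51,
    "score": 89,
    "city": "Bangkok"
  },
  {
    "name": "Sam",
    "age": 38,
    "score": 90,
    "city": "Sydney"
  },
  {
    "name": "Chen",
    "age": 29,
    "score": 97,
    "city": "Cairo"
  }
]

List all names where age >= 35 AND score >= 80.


Checking both conditions:
  Carol (age=29, score=75) -> no
  Nate (age=23, score=55) -> no
  Hank (age=61, score=72) -> no
  Alice (age=50, score=80) -> YES
  Zane (age=51, score=89) -> YES
  Sam (age=38, score=90) -> YES
  Chen (age=29, score=97) -> no


ANSWER: Alice, Zane, Sam


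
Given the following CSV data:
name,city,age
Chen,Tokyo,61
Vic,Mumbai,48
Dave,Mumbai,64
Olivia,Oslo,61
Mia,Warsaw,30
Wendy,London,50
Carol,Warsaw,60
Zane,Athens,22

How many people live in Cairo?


Scanning city column for 'Cairo':
Total matches: 0

ANSWER: 0


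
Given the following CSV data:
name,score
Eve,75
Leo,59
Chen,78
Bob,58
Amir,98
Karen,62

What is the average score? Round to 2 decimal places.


Scores: 75, 59, 78, 58, 98, 62
Sum = 430
Count = 6
Average = 430 / 6 = 71.67

ANSWER: 71.67


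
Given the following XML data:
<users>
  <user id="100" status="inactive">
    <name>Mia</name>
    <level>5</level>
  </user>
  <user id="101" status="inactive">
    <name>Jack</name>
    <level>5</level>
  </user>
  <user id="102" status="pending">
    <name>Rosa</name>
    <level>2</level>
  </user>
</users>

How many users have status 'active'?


Counting users with status='active':
Count: 0

ANSWER: 0


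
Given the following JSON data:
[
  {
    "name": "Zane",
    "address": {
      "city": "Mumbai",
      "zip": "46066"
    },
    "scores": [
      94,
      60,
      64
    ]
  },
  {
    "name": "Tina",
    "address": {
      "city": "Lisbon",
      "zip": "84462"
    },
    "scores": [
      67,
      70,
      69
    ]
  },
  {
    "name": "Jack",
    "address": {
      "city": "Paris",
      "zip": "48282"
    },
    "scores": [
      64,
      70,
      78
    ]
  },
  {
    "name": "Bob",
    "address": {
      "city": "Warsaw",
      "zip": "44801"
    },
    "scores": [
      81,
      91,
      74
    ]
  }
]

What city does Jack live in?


Path: records[2].address.city
Value: Paris

ANSWER: Paris


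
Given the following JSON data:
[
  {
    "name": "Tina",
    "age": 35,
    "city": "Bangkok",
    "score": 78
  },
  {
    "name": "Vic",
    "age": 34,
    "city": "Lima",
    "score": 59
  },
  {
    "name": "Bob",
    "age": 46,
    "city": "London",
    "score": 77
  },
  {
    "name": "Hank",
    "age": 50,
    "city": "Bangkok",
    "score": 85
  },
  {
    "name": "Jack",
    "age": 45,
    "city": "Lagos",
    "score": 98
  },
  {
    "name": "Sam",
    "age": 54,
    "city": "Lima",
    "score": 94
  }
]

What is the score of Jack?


Looking up record where name = Jack
Record index: 4
Field 'score' = 98

ANSWER: 98


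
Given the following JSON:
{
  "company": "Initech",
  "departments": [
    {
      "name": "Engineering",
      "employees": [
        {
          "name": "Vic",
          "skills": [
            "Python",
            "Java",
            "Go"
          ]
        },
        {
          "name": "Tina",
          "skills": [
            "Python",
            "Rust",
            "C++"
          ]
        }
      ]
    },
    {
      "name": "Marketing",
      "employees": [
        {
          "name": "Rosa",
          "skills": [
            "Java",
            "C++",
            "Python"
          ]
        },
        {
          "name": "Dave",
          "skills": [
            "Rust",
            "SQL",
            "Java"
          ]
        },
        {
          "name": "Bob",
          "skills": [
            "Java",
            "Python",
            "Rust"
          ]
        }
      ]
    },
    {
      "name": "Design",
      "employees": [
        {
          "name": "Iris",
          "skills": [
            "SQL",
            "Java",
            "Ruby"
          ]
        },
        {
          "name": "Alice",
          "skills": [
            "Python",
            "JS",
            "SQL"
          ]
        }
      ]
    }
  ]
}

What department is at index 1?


Path: departments[1].name
Value: Marketing

ANSWER: Marketing


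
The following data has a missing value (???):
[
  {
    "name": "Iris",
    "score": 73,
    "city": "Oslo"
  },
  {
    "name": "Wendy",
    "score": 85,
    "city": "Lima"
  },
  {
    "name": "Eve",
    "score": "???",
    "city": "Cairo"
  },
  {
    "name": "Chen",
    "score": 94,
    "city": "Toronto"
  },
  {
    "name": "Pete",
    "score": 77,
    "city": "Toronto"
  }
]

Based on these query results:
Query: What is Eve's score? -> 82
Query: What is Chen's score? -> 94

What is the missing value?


The missing value is Eve's score
From query: Eve's score = 82

ANSWER: 82


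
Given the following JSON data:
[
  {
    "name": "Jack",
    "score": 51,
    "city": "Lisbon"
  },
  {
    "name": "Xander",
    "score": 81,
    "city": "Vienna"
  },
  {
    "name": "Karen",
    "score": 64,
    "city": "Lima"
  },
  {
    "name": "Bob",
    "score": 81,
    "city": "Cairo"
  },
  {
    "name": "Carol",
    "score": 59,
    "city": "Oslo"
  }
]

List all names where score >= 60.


Filtering records where score >= 60:
  Jack (score=51) -> no
  Xander (score=81) -> YES
  Karen (score=64) -> YES
  Bob (score=81) -> YES
  Carol (score=59) -> no


ANSWER: Xander, Karen, Bob


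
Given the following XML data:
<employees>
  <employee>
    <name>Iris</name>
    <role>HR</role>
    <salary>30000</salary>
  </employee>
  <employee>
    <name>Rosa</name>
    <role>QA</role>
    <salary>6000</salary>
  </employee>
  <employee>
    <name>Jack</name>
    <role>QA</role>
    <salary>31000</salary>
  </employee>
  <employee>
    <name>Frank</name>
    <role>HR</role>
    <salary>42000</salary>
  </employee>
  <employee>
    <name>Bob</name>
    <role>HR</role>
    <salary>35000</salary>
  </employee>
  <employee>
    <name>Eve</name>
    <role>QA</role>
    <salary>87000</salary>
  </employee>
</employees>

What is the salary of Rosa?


Searching for <employee> with <name>Rosa</name>
Found at position 2
<salary>6000</salary>

ANSWER: 6000


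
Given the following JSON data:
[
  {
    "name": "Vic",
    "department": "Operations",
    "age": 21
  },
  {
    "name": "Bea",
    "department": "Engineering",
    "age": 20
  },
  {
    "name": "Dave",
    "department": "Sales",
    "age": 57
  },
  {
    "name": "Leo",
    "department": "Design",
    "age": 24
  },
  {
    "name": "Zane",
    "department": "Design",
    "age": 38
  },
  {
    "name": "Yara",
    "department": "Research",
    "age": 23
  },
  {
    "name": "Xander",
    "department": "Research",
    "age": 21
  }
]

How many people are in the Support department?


Scanning records for department = Support
  No matches found
Count: 0

ANSWER: 0


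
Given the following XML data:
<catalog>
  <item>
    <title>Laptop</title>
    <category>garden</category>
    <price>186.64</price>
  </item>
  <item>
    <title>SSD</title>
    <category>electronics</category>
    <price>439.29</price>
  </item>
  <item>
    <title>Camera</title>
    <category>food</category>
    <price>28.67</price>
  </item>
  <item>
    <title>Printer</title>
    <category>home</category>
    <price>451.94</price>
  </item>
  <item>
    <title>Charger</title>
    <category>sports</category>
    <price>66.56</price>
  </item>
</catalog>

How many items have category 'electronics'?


Scanning <item> elements for <category>electronics</category>:
  Item 2: SSD -> MATCH
Count: 1

ANSWER: 1


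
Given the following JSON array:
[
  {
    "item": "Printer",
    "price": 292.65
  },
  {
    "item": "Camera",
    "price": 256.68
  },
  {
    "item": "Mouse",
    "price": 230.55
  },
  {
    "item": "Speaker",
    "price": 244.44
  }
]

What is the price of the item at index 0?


Array index 0 -> Printer
price = 292.65

ANSWER: 292.65


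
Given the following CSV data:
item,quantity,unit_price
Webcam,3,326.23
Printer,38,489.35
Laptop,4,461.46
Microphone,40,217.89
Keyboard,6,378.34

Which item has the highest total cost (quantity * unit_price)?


Computing row totals:
  Webcam: 978.69
  Printer: 18595.3
  Laptop: 1845.84
  Microphone: 8715.6
  Keyboard: 2270.04
Maximum: Printer (18595.3)

ANSWER: Printer


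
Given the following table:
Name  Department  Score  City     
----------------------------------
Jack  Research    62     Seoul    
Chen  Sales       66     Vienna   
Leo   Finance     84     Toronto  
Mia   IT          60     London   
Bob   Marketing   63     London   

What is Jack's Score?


Row 1: Jack
Score = 62

ANSWER: 62


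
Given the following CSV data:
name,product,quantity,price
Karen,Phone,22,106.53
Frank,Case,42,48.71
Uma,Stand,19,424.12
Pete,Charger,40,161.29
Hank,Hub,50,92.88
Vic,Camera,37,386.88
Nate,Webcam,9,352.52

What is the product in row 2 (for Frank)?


Row 2: Frank
Column 'product' = Case

ANSWER: Case


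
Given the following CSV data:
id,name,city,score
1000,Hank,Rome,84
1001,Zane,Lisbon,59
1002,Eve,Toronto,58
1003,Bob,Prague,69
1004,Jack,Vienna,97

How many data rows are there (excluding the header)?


Counting rows (excluding header):
Header: id,name,city,score
Data rows: 5

ANSWER: 5


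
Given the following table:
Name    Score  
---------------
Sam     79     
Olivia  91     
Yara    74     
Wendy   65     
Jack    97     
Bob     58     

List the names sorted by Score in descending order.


Sorting by Score (descending):
  Jack: 97
  Olivia: 91
  Sam: 79
  Yara: 74
  Wendy: 65
  Bob: 58


ANSWER: Jack, Olivia, Sam, Yara, Wendy, Bob


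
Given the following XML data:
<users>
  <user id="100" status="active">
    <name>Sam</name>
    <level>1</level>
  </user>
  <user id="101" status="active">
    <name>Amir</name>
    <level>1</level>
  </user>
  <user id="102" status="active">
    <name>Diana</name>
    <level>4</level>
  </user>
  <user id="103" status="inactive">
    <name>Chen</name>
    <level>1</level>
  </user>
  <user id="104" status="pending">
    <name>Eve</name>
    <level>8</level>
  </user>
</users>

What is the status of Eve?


Finding user with name = Eve
user id="104" status="pending"

ANSWER: pending


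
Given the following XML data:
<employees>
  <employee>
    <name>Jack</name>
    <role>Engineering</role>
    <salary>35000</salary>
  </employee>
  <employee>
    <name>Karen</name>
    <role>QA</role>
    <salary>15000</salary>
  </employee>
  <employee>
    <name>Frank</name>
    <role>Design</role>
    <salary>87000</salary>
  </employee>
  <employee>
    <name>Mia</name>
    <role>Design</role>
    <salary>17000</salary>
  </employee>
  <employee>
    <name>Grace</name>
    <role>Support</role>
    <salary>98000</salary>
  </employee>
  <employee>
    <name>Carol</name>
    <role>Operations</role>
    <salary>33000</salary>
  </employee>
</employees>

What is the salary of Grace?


Searching for <employee> with <name>Grace</name>
Found at position 5
<salary>98000</salary>

ANSWER: 98000


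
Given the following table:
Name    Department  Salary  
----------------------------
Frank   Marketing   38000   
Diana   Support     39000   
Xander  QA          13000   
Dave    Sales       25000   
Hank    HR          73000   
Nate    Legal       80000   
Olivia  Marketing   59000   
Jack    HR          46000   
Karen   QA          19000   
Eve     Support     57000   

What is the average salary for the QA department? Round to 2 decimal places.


QA department members:
  Xander: 13000
  Karen: 19000
Sum = 32000
Count = 2
Average = 32000 / 2 = 16000.00

ANSWER: 16000.00


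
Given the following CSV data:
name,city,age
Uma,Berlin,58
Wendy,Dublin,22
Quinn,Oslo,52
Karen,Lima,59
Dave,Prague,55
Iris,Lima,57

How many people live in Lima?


Scanning city column for 'Lima':
  Row 4: Karen -> MATCH
  Row 6: Iris -> MATCH
Total matches: 2

ANSWER: 2


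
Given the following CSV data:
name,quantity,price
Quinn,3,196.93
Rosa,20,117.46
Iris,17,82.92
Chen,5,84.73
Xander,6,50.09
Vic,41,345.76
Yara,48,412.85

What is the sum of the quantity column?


Values in 'quantity' column:
  Row 1: 3
  Row 2: 20
  Row 3: 17
  Row 4: 5
  Row 5: 6
  Row 6: 41
  Row 7: 48
Sum = 3 + 20 + 17 + 5 + 6 + 41 + 48 = 140

ANSWER: 140


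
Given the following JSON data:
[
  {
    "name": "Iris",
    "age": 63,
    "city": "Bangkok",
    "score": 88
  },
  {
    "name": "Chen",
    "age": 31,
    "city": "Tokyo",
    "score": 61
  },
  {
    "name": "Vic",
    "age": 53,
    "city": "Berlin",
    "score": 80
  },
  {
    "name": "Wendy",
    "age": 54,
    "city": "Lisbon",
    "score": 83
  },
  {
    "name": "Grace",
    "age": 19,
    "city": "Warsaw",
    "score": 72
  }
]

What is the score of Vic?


Looking up record where name = Vic
Record index: 2
Field 'score' = 80

ANSWER: 80


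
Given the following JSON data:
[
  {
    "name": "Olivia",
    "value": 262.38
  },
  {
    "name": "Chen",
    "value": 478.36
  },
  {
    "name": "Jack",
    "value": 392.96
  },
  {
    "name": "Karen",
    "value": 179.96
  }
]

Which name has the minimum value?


Comparing values:
  Olivia: 262.38
  Chen: 478.36
  Jack: 392.96
  Karen: 179.96
Minimum: Karen (179.96)

ANSWER: Karen


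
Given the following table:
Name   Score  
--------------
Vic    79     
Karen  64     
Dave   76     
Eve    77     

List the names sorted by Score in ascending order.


Sorting by Score (ascending):
  Karen: 64
  Dave: 76
  Eve: 77
  Vic: 79


ANSWER: Karen, Dave, Eve, Vic


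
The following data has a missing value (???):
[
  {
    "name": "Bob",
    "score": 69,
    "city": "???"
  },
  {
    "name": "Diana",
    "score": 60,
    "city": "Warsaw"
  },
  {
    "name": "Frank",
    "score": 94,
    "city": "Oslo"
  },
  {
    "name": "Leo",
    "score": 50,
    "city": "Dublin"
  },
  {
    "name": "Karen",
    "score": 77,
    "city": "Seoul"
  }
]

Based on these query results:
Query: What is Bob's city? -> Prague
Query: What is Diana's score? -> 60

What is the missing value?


The missing value is Bob's city
From query: Bob's city = Prague

ANSWER: Prague


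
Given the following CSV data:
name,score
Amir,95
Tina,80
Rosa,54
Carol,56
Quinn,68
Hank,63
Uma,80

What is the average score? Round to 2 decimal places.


Scores: 95, 80, 54, 56, 68, 63, 80
Sum = 496
Count = 7
Average = 496 / 7 = 70.86

ANSWER: 70.86


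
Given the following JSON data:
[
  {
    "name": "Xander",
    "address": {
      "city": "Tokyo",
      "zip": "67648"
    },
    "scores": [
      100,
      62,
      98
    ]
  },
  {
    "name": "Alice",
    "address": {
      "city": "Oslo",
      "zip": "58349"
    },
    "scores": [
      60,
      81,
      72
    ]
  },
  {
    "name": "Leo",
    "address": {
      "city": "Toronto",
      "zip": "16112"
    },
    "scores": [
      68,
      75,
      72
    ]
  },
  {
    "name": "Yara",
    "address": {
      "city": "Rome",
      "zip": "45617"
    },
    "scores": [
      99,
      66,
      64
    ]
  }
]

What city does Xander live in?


Path: records[0].address.city
Value: Tokyo

ANSWER: Tokyo


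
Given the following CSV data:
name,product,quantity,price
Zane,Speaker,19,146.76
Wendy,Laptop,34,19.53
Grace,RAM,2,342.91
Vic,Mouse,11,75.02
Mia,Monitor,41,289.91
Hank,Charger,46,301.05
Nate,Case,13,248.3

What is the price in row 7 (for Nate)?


Row 7: Nate
Column 'price' = 248.3

ANSWER: 248.3


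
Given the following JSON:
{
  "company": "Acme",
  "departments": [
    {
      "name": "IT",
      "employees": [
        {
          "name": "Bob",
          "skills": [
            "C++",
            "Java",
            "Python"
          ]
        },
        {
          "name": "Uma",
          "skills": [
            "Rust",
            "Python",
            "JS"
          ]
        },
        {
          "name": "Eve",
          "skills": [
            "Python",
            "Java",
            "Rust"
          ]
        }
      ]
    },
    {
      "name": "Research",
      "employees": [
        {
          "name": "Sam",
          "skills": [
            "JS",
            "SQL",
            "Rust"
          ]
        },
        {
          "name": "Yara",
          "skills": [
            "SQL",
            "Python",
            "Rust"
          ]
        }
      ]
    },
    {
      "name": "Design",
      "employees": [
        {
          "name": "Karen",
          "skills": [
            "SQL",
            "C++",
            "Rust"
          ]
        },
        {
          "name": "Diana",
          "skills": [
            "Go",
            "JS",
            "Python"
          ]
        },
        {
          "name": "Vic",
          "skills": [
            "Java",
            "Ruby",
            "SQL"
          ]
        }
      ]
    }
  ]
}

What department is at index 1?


Path: departments[1].name
Value: Research

ANSWER: Research


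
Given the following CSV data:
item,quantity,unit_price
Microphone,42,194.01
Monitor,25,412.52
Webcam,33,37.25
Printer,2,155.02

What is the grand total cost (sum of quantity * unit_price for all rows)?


Computing row totals:
  Microphone: 42 * 194.01 = 8148.42
  Monitor: 25 * 412.52 = 10313.0
  Webcam: 33 * 37.25 = 1229.25
  Printer: 2 * 155.02 = 310.04
Grand total = 8148.42 + 10313.0 + 1229.25 + 310.04 = 20000.71

ANSWER: 20000.71


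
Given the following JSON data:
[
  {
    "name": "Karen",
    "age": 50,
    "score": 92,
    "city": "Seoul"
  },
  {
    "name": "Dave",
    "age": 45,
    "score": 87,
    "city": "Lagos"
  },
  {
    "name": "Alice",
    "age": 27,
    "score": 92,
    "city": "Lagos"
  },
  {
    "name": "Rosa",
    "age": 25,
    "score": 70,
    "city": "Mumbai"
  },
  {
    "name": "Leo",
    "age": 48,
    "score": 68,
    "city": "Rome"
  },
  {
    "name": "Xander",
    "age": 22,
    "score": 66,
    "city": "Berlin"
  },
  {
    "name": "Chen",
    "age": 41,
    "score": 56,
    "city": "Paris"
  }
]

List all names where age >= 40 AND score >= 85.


Checking both conditions:
  Karen (age=50, score=92) -> YES
  Dave (age=45, score=87) -> YES
  Alice (age=27, score=92) -> no
  Rosa (age=25, score=70) -> no
  Leo (age=48, score=68) -> no
  Xander (age=22, score=66) -> no
  Chen (age=41, score=56) -> no


ANSWER: Karen, Dave


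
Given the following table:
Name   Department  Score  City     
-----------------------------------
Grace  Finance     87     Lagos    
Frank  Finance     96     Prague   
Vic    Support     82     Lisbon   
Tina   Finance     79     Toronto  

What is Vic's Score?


Row 3: Vic
Score = 82

ANSWER: 82


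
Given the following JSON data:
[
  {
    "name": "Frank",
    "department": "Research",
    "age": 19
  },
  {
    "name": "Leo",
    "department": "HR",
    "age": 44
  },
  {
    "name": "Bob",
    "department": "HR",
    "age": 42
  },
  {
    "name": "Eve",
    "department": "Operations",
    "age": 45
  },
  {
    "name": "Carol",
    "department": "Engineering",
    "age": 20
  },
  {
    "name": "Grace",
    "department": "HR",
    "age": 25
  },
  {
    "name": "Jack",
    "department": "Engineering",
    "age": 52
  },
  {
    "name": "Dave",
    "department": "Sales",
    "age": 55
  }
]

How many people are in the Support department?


Scanning records for department = Support
  No matches found
Count: 0

ANSWER: 0


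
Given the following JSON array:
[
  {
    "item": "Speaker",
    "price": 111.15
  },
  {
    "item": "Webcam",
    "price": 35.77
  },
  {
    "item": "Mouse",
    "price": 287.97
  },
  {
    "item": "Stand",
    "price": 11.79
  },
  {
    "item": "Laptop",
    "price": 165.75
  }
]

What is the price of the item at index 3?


Array index 3 -> Stand
price = 11.79

ANSWER: 11.79


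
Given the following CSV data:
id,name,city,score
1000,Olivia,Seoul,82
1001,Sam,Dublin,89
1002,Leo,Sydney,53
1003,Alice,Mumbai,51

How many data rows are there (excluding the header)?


Counting rows (excluding header):
Header: id,name,city,score
Data rows: 4

ANSWER: 4


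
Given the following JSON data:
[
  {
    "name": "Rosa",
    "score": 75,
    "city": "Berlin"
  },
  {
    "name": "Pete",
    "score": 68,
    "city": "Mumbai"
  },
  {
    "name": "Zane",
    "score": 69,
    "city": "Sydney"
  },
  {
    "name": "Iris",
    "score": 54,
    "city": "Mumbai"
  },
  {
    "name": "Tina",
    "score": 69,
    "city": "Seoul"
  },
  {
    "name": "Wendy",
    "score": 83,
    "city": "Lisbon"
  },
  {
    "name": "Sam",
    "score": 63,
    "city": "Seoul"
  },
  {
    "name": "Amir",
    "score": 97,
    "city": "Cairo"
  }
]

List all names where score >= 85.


Filtering records where score >= 85:
  Rosa (score=75) -> no
  Pete (score=68) -> no
  Zane (score=69) -> no
  Iris (score=54) -> no
  Tina (score=69) -> no
  Wendy (score=83) -> no
  Sam (score=63) -> no
  Amir (score=97) -> YES


ANSWER: Amir


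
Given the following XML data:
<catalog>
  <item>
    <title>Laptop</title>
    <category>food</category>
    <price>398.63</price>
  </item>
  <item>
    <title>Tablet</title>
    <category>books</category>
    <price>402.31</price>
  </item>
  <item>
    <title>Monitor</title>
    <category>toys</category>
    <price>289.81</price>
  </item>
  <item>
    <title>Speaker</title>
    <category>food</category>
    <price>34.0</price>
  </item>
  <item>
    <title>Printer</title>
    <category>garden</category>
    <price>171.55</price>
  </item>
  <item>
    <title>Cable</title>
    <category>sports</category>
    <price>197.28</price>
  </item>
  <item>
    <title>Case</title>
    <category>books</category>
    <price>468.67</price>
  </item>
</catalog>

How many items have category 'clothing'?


Scanning <item> elements for <category>clothing</category>:
Count: 0

ANSWER: 0


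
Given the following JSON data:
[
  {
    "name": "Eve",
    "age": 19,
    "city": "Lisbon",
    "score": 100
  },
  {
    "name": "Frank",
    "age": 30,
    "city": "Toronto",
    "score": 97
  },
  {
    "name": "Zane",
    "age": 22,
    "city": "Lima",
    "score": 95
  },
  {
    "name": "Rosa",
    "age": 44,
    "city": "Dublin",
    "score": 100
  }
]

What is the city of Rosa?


Looking up record where name = Rosa
Record index: 3
Field 'city' = Dublin

ANSWER: Dublin


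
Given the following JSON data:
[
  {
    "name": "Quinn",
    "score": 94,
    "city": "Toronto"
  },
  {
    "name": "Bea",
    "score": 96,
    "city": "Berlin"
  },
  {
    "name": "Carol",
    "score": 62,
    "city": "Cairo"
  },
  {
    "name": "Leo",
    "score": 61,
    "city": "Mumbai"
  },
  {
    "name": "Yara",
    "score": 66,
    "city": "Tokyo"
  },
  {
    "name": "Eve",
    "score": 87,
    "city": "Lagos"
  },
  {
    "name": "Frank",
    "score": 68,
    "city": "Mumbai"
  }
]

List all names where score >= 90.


Filtering records where score >= 90:
  Quinn (score=94) -> YES
  Bea (score=96) -> YES
  Carol (score=62) -> no
  Leo (score=61) -> no
  Yara (score=66) -> no
  Eve (score=87) -> no
  Frank (score=68) -> no


ANSWER: Quinn, Bea


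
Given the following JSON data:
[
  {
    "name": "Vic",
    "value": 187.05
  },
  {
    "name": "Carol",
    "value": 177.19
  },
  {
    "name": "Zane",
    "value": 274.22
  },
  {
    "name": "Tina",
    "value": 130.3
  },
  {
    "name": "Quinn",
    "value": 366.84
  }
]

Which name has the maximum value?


Comparing values:
  Vic: 187.05
  Carol: 177.19
  Zane: 274.22
  Tina: 130.3
  Quinn: 366.84
Maximum: Quinn (366.84)

ANSWER: Quinn


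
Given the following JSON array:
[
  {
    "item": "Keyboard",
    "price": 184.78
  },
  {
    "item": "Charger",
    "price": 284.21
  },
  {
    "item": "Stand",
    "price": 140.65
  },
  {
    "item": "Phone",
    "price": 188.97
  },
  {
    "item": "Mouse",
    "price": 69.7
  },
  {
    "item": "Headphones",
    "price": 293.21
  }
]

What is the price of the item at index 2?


Array index 2 -> Stand
price = 140.65

ANSWER: 140.65


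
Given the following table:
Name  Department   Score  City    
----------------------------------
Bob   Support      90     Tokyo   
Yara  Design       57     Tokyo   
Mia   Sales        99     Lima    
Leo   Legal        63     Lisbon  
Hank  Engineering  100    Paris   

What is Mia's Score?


Row 3: Mia
Score = 99

ANSWER: 99


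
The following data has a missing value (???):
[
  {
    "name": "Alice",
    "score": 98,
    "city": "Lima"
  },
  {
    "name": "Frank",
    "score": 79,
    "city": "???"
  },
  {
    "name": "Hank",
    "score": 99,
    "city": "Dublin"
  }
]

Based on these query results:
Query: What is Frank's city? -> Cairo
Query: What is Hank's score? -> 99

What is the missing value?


The missing value is Frank's city
From query: Frank's city = Cairo

ANSWER: Cairo


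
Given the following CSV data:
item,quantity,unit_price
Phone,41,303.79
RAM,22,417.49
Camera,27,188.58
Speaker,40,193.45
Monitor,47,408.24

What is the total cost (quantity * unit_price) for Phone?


Row: Phone
quantity = 41
unit_price = 303.79
total = 41 * 303.79 = 12455.39

ANSWER: 12455.39


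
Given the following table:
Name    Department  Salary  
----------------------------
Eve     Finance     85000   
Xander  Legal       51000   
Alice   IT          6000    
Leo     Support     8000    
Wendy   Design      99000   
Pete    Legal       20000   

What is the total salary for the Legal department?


Legal department members:
  Xander: 51000
  Pete: 20000
Total = 51000 + 20000 = 71000

ANSWER: 71000


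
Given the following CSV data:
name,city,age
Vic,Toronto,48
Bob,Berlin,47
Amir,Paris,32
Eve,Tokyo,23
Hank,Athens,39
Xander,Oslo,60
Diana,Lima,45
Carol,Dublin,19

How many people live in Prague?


Scanning city column for 'Prague':
Total matches: 0

ANSWER: 0


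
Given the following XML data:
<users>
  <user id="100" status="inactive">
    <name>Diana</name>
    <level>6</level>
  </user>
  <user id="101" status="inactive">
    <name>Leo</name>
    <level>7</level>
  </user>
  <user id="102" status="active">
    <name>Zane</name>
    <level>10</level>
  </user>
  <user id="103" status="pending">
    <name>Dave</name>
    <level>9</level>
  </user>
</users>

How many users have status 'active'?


Counting users with status='active':
  Zane (id=102) -> MATCH
Count: 1

ANSWER: 1


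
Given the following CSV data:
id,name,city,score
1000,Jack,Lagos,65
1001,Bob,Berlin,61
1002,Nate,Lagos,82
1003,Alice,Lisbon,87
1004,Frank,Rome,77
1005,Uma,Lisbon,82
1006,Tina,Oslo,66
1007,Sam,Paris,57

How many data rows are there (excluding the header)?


Counting rows (excluding header):
Header: id,name,city,score
Data rows: 8

ANSWER: 8


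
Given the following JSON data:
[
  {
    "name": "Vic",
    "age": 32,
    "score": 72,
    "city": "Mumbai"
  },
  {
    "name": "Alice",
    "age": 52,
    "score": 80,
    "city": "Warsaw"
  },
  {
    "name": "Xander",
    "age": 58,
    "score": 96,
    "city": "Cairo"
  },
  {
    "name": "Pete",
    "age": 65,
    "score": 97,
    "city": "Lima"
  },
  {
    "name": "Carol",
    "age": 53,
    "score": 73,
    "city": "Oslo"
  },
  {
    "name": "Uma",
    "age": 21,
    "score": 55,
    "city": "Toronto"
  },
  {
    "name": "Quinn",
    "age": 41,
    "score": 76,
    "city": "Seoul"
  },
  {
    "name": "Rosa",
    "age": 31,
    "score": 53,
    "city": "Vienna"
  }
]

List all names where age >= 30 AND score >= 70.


Checking both conditions:
  Vic (age=32, score=72) -> YES
  Alice (age=52, score=80) -> YES
  Xander (age=58, score=96) -> YES
  Pete (age=65, score=97) -> YES
  Carol (age=53, score=73) -> YES
  Uma (age=21, score=55) -> no
  Quinn (age=41, score=76) -> YES
  Rosa (age=31, score=53) -> no


ANSWER: Vic, Alice, Xander, Pete, Carol, Quinn
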